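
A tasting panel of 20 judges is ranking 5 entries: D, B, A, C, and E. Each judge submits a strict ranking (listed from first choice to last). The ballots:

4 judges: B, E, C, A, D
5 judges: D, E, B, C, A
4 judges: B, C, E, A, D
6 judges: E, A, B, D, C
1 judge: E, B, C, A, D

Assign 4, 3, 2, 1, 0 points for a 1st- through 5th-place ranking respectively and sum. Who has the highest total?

E

D: 4·0 + 5·4 + 4·0 + 6·1 + 1·0 = 26
B: 4·4 + 5·2 + 4·4 + 6·2 + 1·3 = 57
A: 4·1 + 5·0 + 4·1 + 6·3 + 1·1 = 27
C: 4·2 + 5·1 + 4·3 + 6·0 + 1·2 = 27
E: 4·3 + 5·3 + 4·2 + 6·4 + 1·4 = 63
E has the highest Borda score (63).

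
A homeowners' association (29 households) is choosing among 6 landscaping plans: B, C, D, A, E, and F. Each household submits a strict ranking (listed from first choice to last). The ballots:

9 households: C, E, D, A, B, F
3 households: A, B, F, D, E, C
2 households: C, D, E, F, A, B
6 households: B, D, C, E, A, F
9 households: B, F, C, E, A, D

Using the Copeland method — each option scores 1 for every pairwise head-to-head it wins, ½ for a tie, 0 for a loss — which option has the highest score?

B

B: beats C, D, A, E, and F → score 5.
C: beats D, A, E, and F; loses to B → score 4.
D: beats A and F; loses to B, C, and E → score 2.
A: beats F; loses to B, C, D, and E → score 1.
E: beats D, A, and F; loses to B and C → score 3.
F: loses to B, C, D, A, and E → score 0.
B has the best pairwise record.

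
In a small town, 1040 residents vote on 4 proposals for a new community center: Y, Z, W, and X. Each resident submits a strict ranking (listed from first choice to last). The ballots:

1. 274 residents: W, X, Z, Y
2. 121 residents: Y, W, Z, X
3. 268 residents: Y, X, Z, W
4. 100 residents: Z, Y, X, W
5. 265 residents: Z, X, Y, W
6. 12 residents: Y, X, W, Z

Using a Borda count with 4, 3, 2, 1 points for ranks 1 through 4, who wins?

Y: 274·1 + 121·4 + 268·4 + 100·3 + 265·2 + 12·4 = 2708
Z: 274·2 + 121·2 + 268·2 + 100·4 + 265·4 + 12·1 = 2798
W: 274·4 + 121·3 + 268·1 + 100·1 + 265·1 + 12·2 = 2116
X: 274·3 + 121·1 + 268·3 + 100·2 + 265·3 + 12·3 = 2778
Z has the highest Borda score (2798).

Z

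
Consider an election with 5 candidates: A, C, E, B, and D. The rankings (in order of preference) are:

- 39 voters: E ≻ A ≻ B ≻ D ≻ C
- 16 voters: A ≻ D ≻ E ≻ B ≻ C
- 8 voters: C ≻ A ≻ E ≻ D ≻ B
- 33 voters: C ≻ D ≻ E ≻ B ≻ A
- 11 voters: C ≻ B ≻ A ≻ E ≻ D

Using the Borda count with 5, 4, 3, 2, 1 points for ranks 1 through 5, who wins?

A: 39·4 + 16·5 + 8·4 + 33·1 + 11·3 = 334
C: 39·1 + 16·1 + 8·5 + 33·5 + 11·5 = 315
E: 39·5 + 16·3 + 8·3 + 33·3 + 11·2 = 388
B: 39·3 + 16·2 + 8·1 + 33·2 + 11·4 = 267
D: 39·2 + 16·4 + 8·2 + 33·4 + 11·1 = 301
E has the highest Borda score (388).

E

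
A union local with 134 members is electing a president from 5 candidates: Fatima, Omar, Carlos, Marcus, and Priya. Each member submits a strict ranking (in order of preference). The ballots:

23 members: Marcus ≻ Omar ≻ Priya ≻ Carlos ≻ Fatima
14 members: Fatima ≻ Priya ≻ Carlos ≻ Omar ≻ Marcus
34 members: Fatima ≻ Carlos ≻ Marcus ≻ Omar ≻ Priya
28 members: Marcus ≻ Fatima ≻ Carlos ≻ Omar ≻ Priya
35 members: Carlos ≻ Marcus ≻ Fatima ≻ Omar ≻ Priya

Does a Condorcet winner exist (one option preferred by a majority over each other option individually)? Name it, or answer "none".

Checking pairwise contests:
Marcus beats Fatima 86–48.
Fatima beats Omar 111–23.
Fatima beats Carlos 76–58.
Carlos beats Marcus 83–51.
Fatima beats Priya 111–23.
Every option loses at least one head-to-head, so there is no Condorcet winner.

none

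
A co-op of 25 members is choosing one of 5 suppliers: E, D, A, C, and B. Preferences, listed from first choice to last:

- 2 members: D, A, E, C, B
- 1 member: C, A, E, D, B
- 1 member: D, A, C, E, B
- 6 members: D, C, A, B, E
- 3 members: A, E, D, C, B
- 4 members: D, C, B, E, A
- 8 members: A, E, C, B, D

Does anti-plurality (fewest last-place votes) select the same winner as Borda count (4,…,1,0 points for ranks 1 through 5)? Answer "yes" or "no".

Anti-plurality — last-place votes: E 6, D 8, A 4, C 0, B 7. Winner: C.
Borda — scores: E 44, D 59, A 68, C 57, B 22. Winner: A.
The two methods disagree.

no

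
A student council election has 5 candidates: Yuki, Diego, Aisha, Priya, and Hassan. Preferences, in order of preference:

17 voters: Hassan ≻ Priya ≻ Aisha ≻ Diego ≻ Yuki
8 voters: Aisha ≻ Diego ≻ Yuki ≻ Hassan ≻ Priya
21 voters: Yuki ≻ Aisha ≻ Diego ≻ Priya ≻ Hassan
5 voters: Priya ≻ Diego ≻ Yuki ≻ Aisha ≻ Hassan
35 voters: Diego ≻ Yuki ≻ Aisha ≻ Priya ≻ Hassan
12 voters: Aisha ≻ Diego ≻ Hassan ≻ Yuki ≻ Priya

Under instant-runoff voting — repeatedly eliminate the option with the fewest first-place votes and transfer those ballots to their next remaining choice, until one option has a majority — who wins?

Aisha

Round 1: Yuki 21, Diego 35, Aisha 20, Priya 5, Hassan 17. Eliminate Priya.
Round 2: Yuki 21, Diego 40, Aisha 20, Hassan 17. Eliminate Hassan.
Round 3: Yuki 21, Diego 40, Aisha 37. Eliminate Yuki.
Round 4: Diego 40, Aisha 58. Aisha has a majority.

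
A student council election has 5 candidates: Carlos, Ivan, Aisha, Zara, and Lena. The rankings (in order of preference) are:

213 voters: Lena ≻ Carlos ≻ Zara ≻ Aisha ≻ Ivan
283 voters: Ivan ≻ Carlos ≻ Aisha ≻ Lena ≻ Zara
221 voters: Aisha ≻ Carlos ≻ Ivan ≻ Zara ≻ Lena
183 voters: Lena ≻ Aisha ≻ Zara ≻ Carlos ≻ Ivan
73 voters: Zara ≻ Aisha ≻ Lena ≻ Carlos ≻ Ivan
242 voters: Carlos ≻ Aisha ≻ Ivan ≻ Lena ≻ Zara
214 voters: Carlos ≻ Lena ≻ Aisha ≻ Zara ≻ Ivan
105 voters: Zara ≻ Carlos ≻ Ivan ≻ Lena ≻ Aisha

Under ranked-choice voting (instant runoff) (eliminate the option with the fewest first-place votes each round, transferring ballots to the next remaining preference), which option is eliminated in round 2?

Ivan

Round 1: Carlos 456, Ivan 283, Aisha 221, Zara 178, Lena 396. Eliminate Zara.
Round 2: Carlos 561, Ivan 283, Aisha 294, Lena 396. Eliminate Ivan.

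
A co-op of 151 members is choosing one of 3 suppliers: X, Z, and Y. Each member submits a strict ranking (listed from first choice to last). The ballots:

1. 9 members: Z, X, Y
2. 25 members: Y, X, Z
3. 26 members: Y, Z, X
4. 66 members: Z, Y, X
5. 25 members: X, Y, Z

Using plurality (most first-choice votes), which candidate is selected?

First-place votes: X 25, Z 75, Y 51.
Z has the most first-place votes.

Z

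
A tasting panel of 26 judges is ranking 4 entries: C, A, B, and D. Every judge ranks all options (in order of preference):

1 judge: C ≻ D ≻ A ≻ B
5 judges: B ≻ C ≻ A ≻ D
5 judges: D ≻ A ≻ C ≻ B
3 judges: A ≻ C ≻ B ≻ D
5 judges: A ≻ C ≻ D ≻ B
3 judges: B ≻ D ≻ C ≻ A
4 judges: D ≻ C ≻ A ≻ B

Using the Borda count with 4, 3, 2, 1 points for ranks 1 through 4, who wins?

C: 1·4 + 5·3 + 5·2 + 3·3 + 5·3 + 3·2 + 4·3 = 71
A: 1·2 + 5·2 + 5·3 + 3·4 + 5·4 + 3·1 + 4·2 = 70
B: 1·1 + 5·4 + 5·1 + 3·2 + 5·1 + 3·4 + 4·1 = 53
D: 1·3 + 5·1 + 5·4 + 3·1 + 5·2 + 3·3 + 4·4 = 66
C has the highest Borda score (71).

C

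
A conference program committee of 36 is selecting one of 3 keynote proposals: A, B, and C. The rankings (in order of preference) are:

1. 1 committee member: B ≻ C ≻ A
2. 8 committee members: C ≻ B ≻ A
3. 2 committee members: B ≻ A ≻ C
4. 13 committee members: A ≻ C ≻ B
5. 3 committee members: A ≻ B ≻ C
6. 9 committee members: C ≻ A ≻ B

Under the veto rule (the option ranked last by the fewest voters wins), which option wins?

Last-place votes: A 9, B 22, C 5.
C is ranked last by the fewest voters, so C wins.

C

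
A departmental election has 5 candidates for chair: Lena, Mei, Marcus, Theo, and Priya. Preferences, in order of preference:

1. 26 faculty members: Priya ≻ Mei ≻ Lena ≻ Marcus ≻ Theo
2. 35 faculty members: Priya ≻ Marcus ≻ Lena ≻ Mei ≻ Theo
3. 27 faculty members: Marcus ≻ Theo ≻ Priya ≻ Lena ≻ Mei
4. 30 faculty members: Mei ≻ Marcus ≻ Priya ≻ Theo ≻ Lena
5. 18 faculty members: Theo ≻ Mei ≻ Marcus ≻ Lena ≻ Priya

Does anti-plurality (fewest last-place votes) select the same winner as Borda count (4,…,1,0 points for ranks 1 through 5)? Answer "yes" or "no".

Anti-plurality — last-place votes: Lena 30, Mei 27, Marcus 0, Theo 61, Priya 18. Winner: Marcus.
Borda — scores: Lena 167, Mei 287, Marcus 365, Theo 183, Priya 358. Winner: Marcus.
The two methods agree.

yes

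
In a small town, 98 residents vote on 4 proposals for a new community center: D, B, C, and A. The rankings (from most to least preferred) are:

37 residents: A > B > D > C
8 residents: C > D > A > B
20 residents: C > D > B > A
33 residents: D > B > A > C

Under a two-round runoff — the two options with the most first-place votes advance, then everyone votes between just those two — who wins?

Round 1 first-place votes: D 33, B 0, C 28, A 37.
A and D advance.
Runoff: A is preferred to D by 37 voters; D by 61.
D wins the runoff.

D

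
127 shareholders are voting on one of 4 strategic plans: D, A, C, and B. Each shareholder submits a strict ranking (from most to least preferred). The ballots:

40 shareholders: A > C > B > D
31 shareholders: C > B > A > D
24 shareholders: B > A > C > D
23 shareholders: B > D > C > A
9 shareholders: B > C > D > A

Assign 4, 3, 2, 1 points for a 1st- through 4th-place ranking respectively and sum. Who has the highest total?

D: 40·1 + 31·1 + 24·1 + 23·3 + 9·2 = 182
A: 40·4 + 31·2 + 24·3 + 23·1 + 9·1 = 326
C: 40·3 + 31·4 + 24·2 + 23·2 + 9·3 = 365
B: 40·2 + 31·3 + 24·4 + 23·4 + 9·4 = 397
B has the highest Borda score (397).

B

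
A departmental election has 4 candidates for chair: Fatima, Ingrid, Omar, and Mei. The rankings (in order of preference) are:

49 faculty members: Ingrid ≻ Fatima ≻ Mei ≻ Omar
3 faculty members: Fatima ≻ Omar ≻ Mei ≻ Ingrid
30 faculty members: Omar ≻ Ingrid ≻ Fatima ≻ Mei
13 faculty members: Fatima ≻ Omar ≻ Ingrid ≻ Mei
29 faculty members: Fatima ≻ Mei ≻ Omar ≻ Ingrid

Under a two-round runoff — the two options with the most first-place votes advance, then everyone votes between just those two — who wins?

Round 1 first-place votes: Fatima 45, Ingrid 49, Omar 30, Mei 0.
Ingrid and Fatima advance.
Runoff: Ingrid is preferred to Fatima by 79 voters; Fatima by 45.
Ingrid wins the runoff.

Ingrid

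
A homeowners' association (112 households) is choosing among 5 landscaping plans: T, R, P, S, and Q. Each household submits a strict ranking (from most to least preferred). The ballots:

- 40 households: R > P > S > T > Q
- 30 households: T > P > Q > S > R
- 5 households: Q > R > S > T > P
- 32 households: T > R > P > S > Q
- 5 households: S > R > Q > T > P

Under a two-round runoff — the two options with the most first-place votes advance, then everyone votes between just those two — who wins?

T

Round 1 first-place votes: T 62, R 40, P 0, S 5, Q 5.
T and R advance.
Runoff: T is preferred to R by 62 voters; R by 50.
T wins the runoff.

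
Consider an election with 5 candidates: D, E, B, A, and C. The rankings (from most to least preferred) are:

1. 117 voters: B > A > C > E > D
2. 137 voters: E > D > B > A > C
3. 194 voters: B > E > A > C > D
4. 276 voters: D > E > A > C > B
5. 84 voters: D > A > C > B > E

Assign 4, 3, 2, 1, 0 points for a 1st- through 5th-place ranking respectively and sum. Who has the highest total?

E

D: 117·0 + 137·3 + 194·0 + 276·4 + 84·4 = 1851
E: 117·1 + 137·4 + 194·3 + 276·3 + 84·0 = 2075
B: 117·4 + 137·2 + 194·4 + 276·0 + 84·1 = 1602
A: 117·3 + 137·1 + 194·2 + 276·2 + 84·3 = 1680
C: 117·2 + 137·0 + 194·1 + 276·1 + 84·2 = 872
E has the highest Borda score (2075).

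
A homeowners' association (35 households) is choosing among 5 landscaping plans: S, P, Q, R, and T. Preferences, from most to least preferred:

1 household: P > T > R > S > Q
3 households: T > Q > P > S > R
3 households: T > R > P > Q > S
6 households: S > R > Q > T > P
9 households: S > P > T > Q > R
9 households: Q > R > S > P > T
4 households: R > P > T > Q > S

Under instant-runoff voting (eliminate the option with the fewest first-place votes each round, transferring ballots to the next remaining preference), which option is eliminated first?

P

Round 1: S 15, P 1, Q 9, R 4, T 6. Eliminate P.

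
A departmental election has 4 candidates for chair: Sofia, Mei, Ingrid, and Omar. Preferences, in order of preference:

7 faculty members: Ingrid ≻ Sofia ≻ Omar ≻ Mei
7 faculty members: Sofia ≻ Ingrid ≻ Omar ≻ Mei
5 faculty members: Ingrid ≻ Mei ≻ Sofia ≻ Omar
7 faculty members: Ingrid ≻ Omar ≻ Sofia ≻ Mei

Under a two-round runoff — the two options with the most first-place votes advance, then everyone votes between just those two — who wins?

Ingrid

Round 1 first-place votes: Sofia 7, Mei 0, Ingrid 19, Omar 0.
Ingrid and Sofia advance.
Runoff: Ingrid is preferred to Sofia by 19 voters; Sofia by 7.
Ingrid wins the runoff.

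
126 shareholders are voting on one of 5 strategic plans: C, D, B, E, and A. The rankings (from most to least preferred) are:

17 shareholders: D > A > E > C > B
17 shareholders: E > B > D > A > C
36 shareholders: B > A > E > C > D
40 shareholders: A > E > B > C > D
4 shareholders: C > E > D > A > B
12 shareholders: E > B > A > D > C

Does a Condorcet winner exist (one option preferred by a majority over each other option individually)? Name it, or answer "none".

Checking pairwise contests:
B beats C 105–21.
C beats D 80–46.
E beats B 90–36.
A beats E 93–33.
B beats A 65–61.
Every option loses at least one head-to-head, so there is no Condorcet winner.

none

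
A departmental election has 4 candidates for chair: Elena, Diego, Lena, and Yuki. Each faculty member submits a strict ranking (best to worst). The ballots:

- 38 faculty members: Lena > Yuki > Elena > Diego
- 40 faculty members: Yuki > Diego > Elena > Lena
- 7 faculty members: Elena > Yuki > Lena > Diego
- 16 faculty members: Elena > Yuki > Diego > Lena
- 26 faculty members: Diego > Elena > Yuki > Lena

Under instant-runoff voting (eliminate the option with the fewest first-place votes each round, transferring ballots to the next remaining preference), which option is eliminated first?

Elena

Round 1: Elena 23, Diego 26, Lena 38, Yuki 40. Eliminate Elena.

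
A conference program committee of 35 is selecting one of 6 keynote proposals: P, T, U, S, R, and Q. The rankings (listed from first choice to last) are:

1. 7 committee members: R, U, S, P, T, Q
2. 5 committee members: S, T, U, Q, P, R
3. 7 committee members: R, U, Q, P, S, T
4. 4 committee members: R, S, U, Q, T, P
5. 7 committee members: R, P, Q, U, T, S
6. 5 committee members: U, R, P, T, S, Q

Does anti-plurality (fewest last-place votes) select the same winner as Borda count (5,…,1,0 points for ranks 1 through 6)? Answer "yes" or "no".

no

Anti-plurality — last-place votes: P 4, T 7, U 0, S 7, R 5, Q 12. Winner: U.
Borda — scores: P 76, T 48, U 122, S 74, R 145, Q 60. Winner: R.
The two methods disagree.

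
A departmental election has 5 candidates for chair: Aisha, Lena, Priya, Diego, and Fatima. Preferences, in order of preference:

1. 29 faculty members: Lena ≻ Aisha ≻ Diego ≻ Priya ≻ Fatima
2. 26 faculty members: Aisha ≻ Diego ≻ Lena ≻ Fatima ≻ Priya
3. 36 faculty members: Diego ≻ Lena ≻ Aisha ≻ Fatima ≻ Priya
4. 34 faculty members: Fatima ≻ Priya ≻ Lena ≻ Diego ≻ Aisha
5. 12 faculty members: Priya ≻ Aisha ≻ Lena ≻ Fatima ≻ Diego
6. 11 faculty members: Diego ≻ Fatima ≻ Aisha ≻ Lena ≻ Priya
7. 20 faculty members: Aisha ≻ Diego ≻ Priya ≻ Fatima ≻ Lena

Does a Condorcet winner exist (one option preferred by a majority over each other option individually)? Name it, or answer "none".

none

Checking pairwise contests:
Lena beats Aisha 99–69.
Diego beats Lena 93–75.
Aisha beats Priya 122–46.
Aisha beats Diego 87–81.
Aisha beats Fatima 123–45.
Every option loses at least one head-to-head, so there is no Condorcet winner.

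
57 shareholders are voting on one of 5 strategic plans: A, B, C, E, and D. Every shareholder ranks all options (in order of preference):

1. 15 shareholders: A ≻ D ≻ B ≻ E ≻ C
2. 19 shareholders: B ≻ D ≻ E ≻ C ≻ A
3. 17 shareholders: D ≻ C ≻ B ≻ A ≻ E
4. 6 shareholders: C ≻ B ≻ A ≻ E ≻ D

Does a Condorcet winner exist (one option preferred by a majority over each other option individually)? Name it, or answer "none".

D vs A: 36–21 for D.
D vs B: 32–25 for D.
D vs C: 51–6 for D.
D vs E: 51–6 for D.
D beats every other option head-to-head.

D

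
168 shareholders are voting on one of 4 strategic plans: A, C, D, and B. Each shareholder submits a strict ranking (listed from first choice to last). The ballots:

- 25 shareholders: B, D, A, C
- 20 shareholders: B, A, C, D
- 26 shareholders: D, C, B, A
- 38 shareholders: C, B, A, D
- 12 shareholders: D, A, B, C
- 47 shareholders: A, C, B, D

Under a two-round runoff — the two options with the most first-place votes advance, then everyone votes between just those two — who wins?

Round 1 first-place votes: A 47, C 38, D 38, B 45.
A and B advance.
Runoff: A is preferred to B by 59 voters; B by 109.
B wins the runoff.

B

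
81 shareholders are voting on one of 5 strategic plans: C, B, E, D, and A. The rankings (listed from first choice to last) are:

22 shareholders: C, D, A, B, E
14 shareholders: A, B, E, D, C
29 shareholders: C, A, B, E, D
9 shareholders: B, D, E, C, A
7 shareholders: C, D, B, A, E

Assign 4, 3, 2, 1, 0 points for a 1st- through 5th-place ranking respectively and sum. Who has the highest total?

C: 22·4 + 14·0 + 29·4 + 9·1 + 7·4 = 241
B: 22·1 + 14·3 + 29·2 + 9·4 + 7·2 = 172
E: 22·0 + 14·2 + 29·1 + 9·2 + 7·0 = 75
D: 22·3 + 14·1 + 29·0 + 9·3 + 7·3 = 128
A: 22·2 + 14·4 + 29·3 + 9·0 + 7·1 = 194
C has the highest Borda score (241).

C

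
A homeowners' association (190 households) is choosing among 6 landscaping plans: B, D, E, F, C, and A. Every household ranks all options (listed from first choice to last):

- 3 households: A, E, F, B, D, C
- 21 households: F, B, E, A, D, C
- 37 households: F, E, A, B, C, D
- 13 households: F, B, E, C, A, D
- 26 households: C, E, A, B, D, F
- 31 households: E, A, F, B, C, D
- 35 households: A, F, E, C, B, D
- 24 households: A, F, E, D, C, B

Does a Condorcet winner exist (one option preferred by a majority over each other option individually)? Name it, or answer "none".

Checking pairwise contests:
E beats B 156–34.
B beats D 166–24.
F beats E 130–60.
A beats F 119–71.
B beats C 105–85.
E beats A 128–62.
Every option loses at least one head-to-head, so there is no Condorcet winner.

none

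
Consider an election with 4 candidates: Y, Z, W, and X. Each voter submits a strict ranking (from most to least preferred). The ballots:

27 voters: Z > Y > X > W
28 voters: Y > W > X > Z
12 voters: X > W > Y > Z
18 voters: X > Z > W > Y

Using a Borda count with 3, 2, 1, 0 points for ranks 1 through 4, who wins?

Y: 27·2 + 28·3 + 12·1 + 18·0 = 150
Z: 27·3 + 28·0 + 12·0 + 18·2 = 117
W: 27·0 + 28·2 + 12·2 + 18·1 = 98
X: 27·1 + 28·1 + 12·3 + 18·3 = 145
Y has the highest Borda score (150).

Y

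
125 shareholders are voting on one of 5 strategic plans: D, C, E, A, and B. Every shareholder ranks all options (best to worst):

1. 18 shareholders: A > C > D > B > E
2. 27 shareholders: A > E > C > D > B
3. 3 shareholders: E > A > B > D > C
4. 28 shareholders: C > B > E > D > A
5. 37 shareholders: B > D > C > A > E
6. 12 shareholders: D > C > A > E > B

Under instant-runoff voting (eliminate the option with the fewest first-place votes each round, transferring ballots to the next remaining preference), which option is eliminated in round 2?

Round 1: D 12, C 28, E 3, A 45, B 37. Eliminate E.
Round 2: D 12, C 28, A 48, B 37. Eliminate D.

D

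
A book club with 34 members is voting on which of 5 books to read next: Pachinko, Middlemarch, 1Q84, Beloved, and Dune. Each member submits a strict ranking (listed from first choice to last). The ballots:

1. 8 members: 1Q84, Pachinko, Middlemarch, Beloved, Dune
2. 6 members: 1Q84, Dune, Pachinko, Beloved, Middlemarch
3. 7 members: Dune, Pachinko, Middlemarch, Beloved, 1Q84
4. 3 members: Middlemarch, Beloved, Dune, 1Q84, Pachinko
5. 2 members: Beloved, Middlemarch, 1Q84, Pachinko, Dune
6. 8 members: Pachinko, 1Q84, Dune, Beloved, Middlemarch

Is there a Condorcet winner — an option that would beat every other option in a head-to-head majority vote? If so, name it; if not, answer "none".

1Q84

1Q84 vs Pachinko: 19–15 for 1Q84.
1Q84 vs Middlemarch: 22–12 for 1Q84.
1Q84 vs Beloved: 22–12 for 1Q84.
1Q84 vs Dune: 24–10 for 1Q84.
1Q84 beats every other option head-to-head.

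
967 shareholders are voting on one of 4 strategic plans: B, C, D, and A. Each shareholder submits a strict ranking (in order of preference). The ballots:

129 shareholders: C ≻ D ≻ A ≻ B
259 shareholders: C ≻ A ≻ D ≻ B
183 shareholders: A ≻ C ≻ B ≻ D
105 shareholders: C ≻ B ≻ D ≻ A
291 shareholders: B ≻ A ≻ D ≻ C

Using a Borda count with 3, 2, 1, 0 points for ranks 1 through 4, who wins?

B: 129·0 + 259·0 + 183·1 + 105·2 + 291·3 = 1266
C: 129·3 + 259·3 + 183·2 + 105·3 + 291·0 = 1845
D: 129·2 + 259·1 + 183·0 + 105·1 + 291·1 = 913
A: 129·1 + 259·2 + 183·3 + 105·0 + 291·2 = 1778
C has the highest Borda score (1845).

C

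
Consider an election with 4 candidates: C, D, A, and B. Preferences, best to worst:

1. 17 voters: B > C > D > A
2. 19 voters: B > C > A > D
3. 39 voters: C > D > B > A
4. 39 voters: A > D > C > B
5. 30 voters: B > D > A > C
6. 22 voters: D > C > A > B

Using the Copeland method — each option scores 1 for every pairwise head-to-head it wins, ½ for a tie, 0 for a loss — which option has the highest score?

D

C: beats A and B; loses to D → score 2.
D: beats C, A, and B → score 3.
A: loses to C, D, and B → score 0.
B: beats A; loses to C and D → score 1.
D has the best pairwise record.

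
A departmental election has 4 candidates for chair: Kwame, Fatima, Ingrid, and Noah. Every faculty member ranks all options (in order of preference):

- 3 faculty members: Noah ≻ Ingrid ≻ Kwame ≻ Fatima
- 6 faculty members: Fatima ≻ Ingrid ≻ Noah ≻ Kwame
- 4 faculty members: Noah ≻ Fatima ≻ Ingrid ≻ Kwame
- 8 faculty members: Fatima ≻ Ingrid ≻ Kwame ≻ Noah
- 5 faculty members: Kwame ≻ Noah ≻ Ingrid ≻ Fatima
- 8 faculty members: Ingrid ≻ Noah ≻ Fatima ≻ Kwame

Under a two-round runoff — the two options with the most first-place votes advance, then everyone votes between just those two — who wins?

Round 1 first-place votes: Kwame 5, Fatima 14, Ingrid 8, Noah 7.
Fatima and Ingrid advance.
Runoff: Fatima is preferred to Ingrid by 18 voters; Ingrid by 16.
Fatima wins the runoff.

Fatima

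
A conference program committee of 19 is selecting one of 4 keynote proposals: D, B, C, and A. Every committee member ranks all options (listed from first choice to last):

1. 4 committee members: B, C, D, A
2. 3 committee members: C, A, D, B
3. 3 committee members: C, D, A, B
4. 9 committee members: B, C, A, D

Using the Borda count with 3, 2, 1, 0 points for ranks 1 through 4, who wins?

C

D: 4·1 + 3·1 + 3·2 + 9·0 = 13
B: 4·3 + 3·0 + 3·0 + 9·3 = 39
C: 4·2 + 3·3 + 3·3 + 9·2 = 44
A: 4·0 + 3·2 + 3·1 + 9·1 = 18
C has the highest Borda score (44).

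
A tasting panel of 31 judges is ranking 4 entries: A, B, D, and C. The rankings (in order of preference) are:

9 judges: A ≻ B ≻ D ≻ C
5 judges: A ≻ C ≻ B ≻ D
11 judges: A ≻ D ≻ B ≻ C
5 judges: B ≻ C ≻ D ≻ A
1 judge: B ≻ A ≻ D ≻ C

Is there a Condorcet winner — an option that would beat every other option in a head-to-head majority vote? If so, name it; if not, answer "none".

A vs B: 25–6 for A.
A vs D: 26–5 for A.
A vs C: 26–5 for A.
A beats every other option head-to-head.

A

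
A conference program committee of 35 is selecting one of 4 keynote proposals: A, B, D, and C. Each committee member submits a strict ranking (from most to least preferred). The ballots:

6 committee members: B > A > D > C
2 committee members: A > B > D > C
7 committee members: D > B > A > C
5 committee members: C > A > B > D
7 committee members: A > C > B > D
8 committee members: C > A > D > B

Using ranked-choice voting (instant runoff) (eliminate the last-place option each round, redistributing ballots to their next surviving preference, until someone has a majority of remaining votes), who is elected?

A

Round 1: A 9, B 6, D 7, C 13. Eliminate B.
Round 2: A 15, D 7, C 13. Eliminate D.
Round 3: A 22, C 13. A has a majority.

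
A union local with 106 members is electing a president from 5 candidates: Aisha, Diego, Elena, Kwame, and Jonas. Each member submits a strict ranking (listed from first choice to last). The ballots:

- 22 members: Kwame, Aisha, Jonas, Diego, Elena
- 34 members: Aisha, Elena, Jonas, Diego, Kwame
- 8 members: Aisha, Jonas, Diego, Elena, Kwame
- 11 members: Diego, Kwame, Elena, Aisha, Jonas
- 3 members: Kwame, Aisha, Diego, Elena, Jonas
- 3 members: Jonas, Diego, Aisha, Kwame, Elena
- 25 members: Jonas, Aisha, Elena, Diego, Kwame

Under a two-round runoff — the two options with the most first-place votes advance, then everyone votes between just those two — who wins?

Round 1 first-place votes: Aisha 42, Diego 11, Elena 0, Kwame 25, Jonas 28.
Aisha and Jonas advance.
Runoff: Aisha is preferred to Jonas by 78 voters; Jonas by 28.
Aisha wins the runoff.

Aisha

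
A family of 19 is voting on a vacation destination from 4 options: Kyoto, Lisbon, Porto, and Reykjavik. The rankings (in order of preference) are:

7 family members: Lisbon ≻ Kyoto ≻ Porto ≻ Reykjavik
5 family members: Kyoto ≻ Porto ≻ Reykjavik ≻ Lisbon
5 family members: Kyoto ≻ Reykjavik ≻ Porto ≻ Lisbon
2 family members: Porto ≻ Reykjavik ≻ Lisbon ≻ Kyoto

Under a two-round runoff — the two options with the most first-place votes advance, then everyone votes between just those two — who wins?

Kyoto

Round 1 first-place votes: Kyoto 10, Lisbon 7, Porto 2, Reykjavik 0.
Kyoto and Lisbon advance.
Runoff: Kyoto is preferred to Lisbon by 10 voters; Lisbon by 9.
Kyoto wins the runoff.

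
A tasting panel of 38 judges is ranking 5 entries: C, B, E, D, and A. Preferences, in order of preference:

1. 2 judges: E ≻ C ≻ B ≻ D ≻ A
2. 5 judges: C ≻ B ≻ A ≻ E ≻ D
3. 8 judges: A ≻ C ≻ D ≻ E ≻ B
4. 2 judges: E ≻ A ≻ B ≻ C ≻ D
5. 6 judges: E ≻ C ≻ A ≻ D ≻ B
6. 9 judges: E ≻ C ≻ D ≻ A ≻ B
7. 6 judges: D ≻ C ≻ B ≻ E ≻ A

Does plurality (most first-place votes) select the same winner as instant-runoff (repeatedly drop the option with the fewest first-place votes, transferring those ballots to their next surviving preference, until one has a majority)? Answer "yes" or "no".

yes

Plurality — first-place votes: C 5, B 0, E 19, D 6, A 8. Winner: E.
Instant-runoff — R1 C 5, B 0, E 19, D 6, A 8 (B out); R2 C 5, E 19, D 6, A 8 (C out); R3 E 19, D 6, A 13 (D out); R4 E 25, A 13 (E winner). Winner: E.
The two methods agree.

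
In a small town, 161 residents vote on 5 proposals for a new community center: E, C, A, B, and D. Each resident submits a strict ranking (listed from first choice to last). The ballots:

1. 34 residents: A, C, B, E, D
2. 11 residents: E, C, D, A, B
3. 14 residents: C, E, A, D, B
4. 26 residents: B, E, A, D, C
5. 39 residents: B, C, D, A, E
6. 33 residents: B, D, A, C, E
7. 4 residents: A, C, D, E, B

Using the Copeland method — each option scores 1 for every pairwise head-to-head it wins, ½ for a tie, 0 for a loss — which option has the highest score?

B

E: beats D; loses to C, A, and B → score 1.
C: beats E and D; loses to A and B → score 2.
A: beats E and C; loses to B and D → score 2.
B: beats E, C, A, and D → score 4.
D: beats A; loses to E, C, and B → score 1.
B has the best pairwise record.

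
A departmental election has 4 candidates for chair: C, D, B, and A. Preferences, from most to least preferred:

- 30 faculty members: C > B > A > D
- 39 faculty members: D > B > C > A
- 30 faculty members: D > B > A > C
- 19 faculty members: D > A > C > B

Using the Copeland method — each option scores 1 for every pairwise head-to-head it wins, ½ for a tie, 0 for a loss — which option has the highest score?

D

C: beats A; loses to D and B → score 1.
D: beats C, B, and A → score 3.
B: beats C and A; loses to D → score 2.
A: loses to C, D, and B → score 0.
D has the best pairwise record.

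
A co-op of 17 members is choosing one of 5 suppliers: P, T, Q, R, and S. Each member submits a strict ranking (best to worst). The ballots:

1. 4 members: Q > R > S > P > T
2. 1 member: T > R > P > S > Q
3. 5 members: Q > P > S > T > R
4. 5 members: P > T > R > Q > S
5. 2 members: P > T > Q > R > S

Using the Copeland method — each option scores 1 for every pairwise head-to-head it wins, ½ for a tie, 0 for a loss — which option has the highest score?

P: beats T, R, and S; loses to Q → score 3.
T: beats R; loses to P, Q, and S → score 1.
Q: beats P, T, R, and S → score 4.
R: beats S; loses to P, T, and Q → score 1.
S: beats T; loses to P, Q, and R → score 1.
Q has the best pairwise record.

Q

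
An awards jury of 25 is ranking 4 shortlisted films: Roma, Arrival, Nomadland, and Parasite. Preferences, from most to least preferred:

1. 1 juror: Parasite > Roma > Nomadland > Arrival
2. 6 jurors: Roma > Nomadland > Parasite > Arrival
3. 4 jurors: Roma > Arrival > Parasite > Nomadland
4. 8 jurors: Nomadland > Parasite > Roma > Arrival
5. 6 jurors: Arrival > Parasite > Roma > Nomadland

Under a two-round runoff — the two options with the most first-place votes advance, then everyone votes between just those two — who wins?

Round 1 first-place votes: Roma 10, Arrival 6, Nomadland 8, Parasite 1.
Roma and Nomadland advance.
Runoff: Roma is preferred to Nomadland by 17 voters; Nomadland by 8.
Roma wins the runoff.

Roma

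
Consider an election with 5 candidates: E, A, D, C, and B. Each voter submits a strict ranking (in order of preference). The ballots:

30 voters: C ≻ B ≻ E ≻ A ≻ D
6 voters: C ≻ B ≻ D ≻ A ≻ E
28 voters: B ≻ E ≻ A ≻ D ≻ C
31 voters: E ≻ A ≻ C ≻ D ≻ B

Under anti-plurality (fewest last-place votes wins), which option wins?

A

Last-place votes: E 6, A 0, D 30, C 28, B 31.
A is ranked last by the fewest voters, so A wins.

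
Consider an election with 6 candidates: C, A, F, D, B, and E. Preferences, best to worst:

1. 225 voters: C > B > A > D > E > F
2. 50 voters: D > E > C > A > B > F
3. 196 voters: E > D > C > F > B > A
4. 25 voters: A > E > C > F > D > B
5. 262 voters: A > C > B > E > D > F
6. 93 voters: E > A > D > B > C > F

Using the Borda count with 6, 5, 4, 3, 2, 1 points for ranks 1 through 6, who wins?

C: 225·6 + 50·4 + 196·4 + 25·4 + 262·5 + 93·2 = 3930
A: 225·4 + 50·3 + 196·1 + 25·6 + 262·6 + 93·5 = 3433
F: 225·1 + 50·1 + 196·3 + 25·3 + 262·1 + 93·1 = 1293
D: 225·3 + 50·6 + 196·5 + 25·2 + 262·2 + 93·4 = 2901
B: 225·5 + 50·2 + 196·2 + 25·1 + 262·4 + 93·3 = 2969
E: 225·2 + 50·5 + 196·6 + 25·5 + 262·3 + 93·6 = 3345
C has the highest Borda score (3930).

C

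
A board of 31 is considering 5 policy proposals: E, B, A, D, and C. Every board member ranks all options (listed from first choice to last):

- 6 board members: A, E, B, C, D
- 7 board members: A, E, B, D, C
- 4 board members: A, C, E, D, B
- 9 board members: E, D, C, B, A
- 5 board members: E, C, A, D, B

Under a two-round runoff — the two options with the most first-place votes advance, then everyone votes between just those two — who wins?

Round 1 first-place votes: E 14, B 0, A 17, D 0, C 0.
A and E advance.
Runoff: A is preferred to E by 17 voters; E by 14.
A wins the runoff.

A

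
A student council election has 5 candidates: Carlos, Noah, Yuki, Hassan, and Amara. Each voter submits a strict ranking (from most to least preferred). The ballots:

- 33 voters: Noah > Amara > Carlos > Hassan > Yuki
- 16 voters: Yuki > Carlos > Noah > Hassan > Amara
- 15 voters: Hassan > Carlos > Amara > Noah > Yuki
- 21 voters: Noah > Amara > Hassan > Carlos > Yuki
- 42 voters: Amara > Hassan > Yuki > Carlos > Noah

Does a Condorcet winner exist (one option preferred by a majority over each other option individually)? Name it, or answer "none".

none

Checking pairwise contests:
Hassan beats Carlos 78–49.
Carlos beats Noah 73–54.
Carlos beats Yuki 69–58.
Noah beats Hassan 70–57.
Noah beats Amara 70–57.
Every option loses at least one head-to-head, so there is no Condorcet winner.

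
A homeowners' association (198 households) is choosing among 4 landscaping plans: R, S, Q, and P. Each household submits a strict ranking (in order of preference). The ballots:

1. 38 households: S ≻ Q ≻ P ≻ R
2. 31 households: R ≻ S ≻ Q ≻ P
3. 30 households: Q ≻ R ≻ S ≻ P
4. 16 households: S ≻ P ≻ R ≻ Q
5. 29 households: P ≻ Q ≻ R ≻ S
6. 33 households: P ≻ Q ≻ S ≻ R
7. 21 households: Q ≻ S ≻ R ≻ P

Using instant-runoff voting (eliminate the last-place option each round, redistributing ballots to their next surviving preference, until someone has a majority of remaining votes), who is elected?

S

Round 1: R 31, S 54, Q 51, P 62. Eliminate R.
Round 2: S 85, Q 51, P 62. Eliminate Q.
Round 3: S 136, P 62. S has a majority.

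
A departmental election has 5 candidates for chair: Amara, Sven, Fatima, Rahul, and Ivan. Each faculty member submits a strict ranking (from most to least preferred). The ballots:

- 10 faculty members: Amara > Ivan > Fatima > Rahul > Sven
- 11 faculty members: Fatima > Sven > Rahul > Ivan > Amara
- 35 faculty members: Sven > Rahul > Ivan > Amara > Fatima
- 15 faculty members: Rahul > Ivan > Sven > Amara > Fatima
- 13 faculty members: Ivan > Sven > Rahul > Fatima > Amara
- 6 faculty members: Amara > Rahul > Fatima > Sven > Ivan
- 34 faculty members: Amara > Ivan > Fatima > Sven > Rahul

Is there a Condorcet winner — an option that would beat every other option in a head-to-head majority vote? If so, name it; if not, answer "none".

none

Checking pairwise contests:
Sven beats Amara 74–50.
Ivan beats Sven 72–52.
Amara beats Fatima 100–24.
Sven beats Rahul 93–31.
Rahul beats Ivan 67–57.
Every option loses at least one head-to-head, so there is no Condorcet winner.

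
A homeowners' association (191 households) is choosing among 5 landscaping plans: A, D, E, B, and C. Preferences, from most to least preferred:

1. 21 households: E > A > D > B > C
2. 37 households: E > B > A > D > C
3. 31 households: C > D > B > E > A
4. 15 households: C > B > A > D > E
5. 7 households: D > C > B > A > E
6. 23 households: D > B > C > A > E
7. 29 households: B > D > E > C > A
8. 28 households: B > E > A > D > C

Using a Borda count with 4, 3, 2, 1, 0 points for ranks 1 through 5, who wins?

A: 21·3 + 37·2 + 31·0 + 15·2 + 7·1 + 23·1 + 29·0 + 28·2 = 253
D: 21·2 + 37·1 + 31·3 + 15·1 + 7·4 + 23·4 + 29·3 + 28·1 = 422
E: 21·4 + 37·4 + 31·1 + 15·0 + 7·0 + 23·0 + 29·2 + 28·3 = 405
B: 21·1 + 37·3 + 31·2 + 15·3 + 7·2 + 23·3 + 29·4 + 28·4 = 550
C: 21·0 + 37·0 + 31·4 + 15·4 + 7·3 + 23·2 + 29·1 + 28·0 = 280
B has the highest Borda score (550).

B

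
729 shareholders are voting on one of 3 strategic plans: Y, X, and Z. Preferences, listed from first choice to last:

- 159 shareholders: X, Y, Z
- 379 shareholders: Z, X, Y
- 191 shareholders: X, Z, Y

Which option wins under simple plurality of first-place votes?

First-place votes: Y 0, X 350, Z 379.
Z has the most first-place votes.

Z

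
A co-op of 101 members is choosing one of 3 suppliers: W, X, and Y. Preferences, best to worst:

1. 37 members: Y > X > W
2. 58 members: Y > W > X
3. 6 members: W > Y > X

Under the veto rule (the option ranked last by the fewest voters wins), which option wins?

Last-place votes: W 37, X 64, Y 0.
Y is ranked last by the fewest voters, so Y wins.

Y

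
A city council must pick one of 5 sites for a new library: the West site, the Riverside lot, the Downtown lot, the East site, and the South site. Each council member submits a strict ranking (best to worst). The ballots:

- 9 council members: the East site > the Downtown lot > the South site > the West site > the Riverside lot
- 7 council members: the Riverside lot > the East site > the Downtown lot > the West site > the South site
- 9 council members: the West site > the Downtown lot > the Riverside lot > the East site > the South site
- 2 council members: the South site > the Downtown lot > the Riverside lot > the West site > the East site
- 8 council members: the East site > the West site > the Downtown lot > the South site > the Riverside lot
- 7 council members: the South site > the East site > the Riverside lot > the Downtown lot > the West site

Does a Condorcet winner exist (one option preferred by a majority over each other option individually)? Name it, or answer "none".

the East site

the East site vs the West site: 31–11 for the East site.
the East site vs the Riverside lot: 24–18 for the East site.
the East site vs the Downtown lot: 31–11 for the East site.
the East site vs the South site: 33–9 for the East site.
the East site beats every other option head-to-head.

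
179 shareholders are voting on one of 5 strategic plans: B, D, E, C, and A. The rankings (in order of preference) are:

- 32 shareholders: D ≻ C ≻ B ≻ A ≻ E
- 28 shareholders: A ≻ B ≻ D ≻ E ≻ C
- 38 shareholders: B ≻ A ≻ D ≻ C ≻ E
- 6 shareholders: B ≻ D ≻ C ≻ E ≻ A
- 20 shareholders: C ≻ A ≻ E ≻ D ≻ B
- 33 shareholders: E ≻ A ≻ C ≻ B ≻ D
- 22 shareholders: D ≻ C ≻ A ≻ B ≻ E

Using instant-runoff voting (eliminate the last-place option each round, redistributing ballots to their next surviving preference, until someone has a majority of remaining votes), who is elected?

Round 1: B 44, D 54, E 33, C 20, A 28. Eliminate C.
Round 2: B 44, D 54, E 33, A 48. Eliminate E.
Round 3: B 44, D 54, A 81. Eliminate B.
Round 4: D 60, A 119. A has a majority.

A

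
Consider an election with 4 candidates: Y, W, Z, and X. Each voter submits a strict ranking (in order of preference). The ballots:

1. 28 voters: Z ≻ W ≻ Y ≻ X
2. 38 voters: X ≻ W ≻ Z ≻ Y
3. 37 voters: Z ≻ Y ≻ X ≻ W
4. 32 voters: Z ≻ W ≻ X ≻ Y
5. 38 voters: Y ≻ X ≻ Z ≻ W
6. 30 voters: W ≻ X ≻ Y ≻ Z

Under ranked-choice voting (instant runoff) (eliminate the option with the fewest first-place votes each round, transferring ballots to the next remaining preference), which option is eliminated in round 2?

Round 1: Y 38, W 30, Z 97, X 38. Eliminate W.
Round 2: Y 38, Z 97, X 68. Eliminate Y.

Y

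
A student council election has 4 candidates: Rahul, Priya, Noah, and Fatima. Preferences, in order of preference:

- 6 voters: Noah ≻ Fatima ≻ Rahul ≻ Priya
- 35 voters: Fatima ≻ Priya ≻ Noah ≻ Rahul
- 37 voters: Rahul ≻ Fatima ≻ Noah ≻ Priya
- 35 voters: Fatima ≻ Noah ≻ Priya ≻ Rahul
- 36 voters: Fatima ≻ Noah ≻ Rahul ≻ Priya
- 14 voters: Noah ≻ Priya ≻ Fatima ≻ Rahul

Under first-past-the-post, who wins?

First-place votes: Rahul 37, Priya 0, Noah 20, Fatima 106.
Fatima has the most first-place votes.

Fatima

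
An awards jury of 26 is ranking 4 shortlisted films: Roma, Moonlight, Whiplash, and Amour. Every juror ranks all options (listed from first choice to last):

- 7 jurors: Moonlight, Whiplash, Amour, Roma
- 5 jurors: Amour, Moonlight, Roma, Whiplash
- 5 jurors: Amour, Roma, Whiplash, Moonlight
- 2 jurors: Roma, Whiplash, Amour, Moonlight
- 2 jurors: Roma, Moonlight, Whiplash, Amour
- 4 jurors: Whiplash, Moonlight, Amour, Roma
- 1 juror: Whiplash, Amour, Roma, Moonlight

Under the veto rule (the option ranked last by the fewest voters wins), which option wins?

Last-place votes: Roma 11, Moonlight 8, Whiplash 5, Amour 2.
Amour is ranked last by the fewest voters, so Amour wins.

Amour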